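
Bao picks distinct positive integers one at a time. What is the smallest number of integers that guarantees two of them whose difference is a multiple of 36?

Integers whose pairwise differences are multiples of 36 are exactly those sharing a remainder mod 36. The 36 residue classes mod 36 are the pigeonholes.
With 36 integers one could put 1 in each residue class and have no class reach 2.
The 37th integer pushes some class to 2, so 36·1 + 1 = 37.

37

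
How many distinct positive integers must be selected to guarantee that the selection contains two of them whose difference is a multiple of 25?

Integers whose pairwise differences are multiples of 25 are exactly those sharing a remainder mod 25. By the pigeonhole principle, the 25 residue classes mod 25 are the pigeonholes.
With 25 integers one could put 1 in each residue class and have no class reach 2.
The 26th integer pushes some class to 2, so 25·1 + 1 = 26.

26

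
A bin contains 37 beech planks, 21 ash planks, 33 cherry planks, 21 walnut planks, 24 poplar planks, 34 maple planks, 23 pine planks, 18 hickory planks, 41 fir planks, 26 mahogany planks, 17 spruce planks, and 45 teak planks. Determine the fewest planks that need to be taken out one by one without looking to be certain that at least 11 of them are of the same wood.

The 12 woods are the holes; the planks drawn are the pigeons.
To avoid 11 of any one wood, the worst case takes at most 10 of each wood.
That gives 10 + 10 + 10 + 10 + 10 + 10 + 10 + 10 + 10 + 10 + 10 + 10 = 120 planks with no wood reaching 11.
The next plank forces some wood to 11, so 120 + 1 = 121.

121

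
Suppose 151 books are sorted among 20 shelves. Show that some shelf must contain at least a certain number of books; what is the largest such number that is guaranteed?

8

The 20 shelves are the holes and the 151 books are the pigeons.
If every shelf held at most 7 books, the total would be at most 20 × 7 = 140, which is less than 151.
So some shelf holds at least ⌈151/20⌉ = 8 books.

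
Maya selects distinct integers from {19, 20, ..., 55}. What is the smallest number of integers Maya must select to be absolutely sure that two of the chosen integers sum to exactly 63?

Group the elements by complementary pair {x, 63−x}: {19,44}, {20,43}, {21,42}, …, giving 13 two-element pairs and 11 integers whose partner 63−x falls outside [19,55].
By pigeonhole, treating each of those 24 groups as a pigeonhole, one can pick one integer per group — 24 integers — with no two summing to 63.
The 25th integer lands in an occupied pair, forcing a sum of 63.

25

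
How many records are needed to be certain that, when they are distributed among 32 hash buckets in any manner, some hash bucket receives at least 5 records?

With 128 records one could put exactly 4 in each of the 32 hash buckets, and no hash bucket would reach 5.
By pigeonhole, one more record must land in a hash bucket that already has 4, giving it 5.
So 32 × 4 + 1 = 129 records are required.

129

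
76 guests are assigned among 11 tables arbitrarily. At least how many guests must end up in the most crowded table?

7

The 11 tables are the holes and the 76 guests are the pigeons.
If every table held at most 6 guests, the total would be at most 11 × 6 = 66, which is less than 76.
So some table holds at least ⌈76/11⌉ = 7 guests.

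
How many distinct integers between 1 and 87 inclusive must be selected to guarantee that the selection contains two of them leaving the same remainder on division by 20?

21

Pigeonhole: the 20 residue classes mod 20 are the pigeonholes.
With 20 integers one could put 1 in each residue class and have no class reach 2.
The 21st integer pushes some class to 2, so 20·1 + 1 = 21.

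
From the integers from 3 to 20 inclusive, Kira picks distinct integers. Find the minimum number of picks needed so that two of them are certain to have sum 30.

14

Group the elements by complementary pair {x, 30−x}: {10,20}, {11,19}, {12,18}, …, giving 5 two-element pairs; the single value 15 (it cannot pair with itself since the integers are distinct); and 7 integers whose partner 30−x falls outside [3,20].
Pigeonhole: treating each of those 13 groups as a pigeonhole, one can pick one integer per group — 13 integers — with no two summing to 30.
The 14th integer lands in an occupied pair, forcing a sum of 30.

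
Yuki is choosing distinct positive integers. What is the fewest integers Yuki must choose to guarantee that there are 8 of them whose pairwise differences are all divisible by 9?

64

Integers whose pairwise differences are multiples of 9 are exactly those sharing a remainder mod 9. By the pigeonhole principle, the 9 residue classes mod 9 are the pigeonholes.
With 63 integers one could put 7 in each residue class and have no class reach 8.
The 64th integer pushes some class to 8, so 9·7 + 1 = 64.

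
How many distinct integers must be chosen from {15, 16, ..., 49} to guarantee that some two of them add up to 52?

25

A set avoiding the sum 52 can contain at most one of each pair {x, 52−x}, plus the 13 elements whose complement lies outside the range or equal to its own complement.
The integers 26, …, 49 (24 of them) are such a set: any two sum to at least 26+27 = 53 > 52.
Any 25th integer completes one of the 11 pairs, so 25 choices force a sum of 52.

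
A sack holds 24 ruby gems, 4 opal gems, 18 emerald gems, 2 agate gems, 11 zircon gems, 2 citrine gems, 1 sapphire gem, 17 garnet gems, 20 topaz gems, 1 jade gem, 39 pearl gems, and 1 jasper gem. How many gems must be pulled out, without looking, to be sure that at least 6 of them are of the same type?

42

By pigeonhole, put each drawn gem into a box by type. The largest draw with every box below 6 takes min(count, 5) from each type; types with fewer than 5 contribute all they have.
Σ min(cᵢ, 5) = 5 + 4 + 5 + 2 + 5 + 2 + 1 + 5 + 5 + 1 + 5 + 1 = 41.
Draw number 41 + 1 = 42 must push one box to 6.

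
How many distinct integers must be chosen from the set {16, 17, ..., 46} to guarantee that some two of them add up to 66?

A set avoiding the sum 66 can contain at most one of each pair {x, 66−x}, plus the 5 elements whose complement lies outside the range or equal to its own complement.
The integers 16, …, 33 (18 of them) are such a set: any two sum to at least 16+17 = 33 and at most 32+33 = 65 < 66.
Any 19th integer completes one of the 13 pairs, so 19 choices force a sum of 66.

19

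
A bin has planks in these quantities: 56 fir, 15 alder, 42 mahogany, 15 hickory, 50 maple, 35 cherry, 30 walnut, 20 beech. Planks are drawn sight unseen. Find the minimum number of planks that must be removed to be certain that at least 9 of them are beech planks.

252

In the worst case for collecting beech planks, every non-beech plank comes out first.
There are 56 + 15 + 42 + 15 + 50 + 35 + 30 = 243 non-beech planks altogether.
After those, each further plank must be beech, so 243 + 9 = 252 draws guarantee 9 beech planks.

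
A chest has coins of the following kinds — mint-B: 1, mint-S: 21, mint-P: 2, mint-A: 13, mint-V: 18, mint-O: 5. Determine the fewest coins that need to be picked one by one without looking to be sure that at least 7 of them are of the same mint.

Pigeonhole: the 6 mints are the holes; the coins drawn are the pigeons.
To avoid 7 of any one mint, the worst case takes at most 6 of each mint, or every coin of a mint that has fewer than 6.
That gives 1 + 6 + 2 + 6 + 6 + 5 = 26 coins with no mint reaching 7.
The next coin forces some mint to 7, so 26 + 1 = 27.

27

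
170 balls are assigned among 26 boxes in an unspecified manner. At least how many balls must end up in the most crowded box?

The 26 boxes are the holes and the 170 balls are the pigeons.
If every box held at most 6 balls, the total would be at most 26 × 6 = 156, which is less than 170.
So some box holds at least ⌈170/26⌉ = 7 balls.

7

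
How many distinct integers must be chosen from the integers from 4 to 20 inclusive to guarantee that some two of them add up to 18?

13

Group the elements by complementary pair {x, 18−x}: {4,14}, {5,13}, {6,12}, …, giving 5 two-element pairs, the single value 9 (it cannot pair with itself since the integers are distinct), and 6 integers whose partner 18−x falls outside [4,20].
By the pigeonhole principle, treating each of those 12 groups as a pigeonhole, one can pick one integer per group — 12 integers — with no two summing to 18.
The 13th integer lands in an occupied pair, forcing a sum of 18.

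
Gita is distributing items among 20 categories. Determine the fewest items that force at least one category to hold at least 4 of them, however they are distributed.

61

With 60 items one could put exactly 3 in each of the 20 categories, and no category would reach 4.
Pigeonhole: one more item must land in a category that already has 3, giving it 4.
So 20 × 3 + 1 = 61 items are required.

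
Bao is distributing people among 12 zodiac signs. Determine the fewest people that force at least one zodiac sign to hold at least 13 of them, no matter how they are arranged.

145

With 144 people one could put exactly 12 in each of the 12 zodiac signs, and no zodiac sign would reach 13.
One more person must land in a zodiac sign that already has 12, giving it 13.
So 12 × 12 + 1 = 145 people are required.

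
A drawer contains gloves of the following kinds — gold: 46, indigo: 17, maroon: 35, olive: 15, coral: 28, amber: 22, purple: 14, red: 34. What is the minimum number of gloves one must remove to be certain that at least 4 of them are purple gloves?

In the worst case for collecting purple gloves, every non-purple glove comes out first.
There are 46 + 17 + 35 + 15 + 28 + 22 + 34 = 197 non-purple gloves altogether.
After those, each further glove must be purple, so 197 + 4 = 201 draws guarantee 4 purple gloves.

201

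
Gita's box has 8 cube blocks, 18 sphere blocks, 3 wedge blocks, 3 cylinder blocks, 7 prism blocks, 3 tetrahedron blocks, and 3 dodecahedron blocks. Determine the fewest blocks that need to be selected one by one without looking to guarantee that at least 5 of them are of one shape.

An adversary could hand out at most 4 blocks per shape (4 shapes run out sooner): 4 + 4 + 3 + 3 + 4 + 3 + 3 = 24 blocks and still no shape has 5.
One more block lands in a shape already at 4, so 25 draws are enough and 24 are not.

25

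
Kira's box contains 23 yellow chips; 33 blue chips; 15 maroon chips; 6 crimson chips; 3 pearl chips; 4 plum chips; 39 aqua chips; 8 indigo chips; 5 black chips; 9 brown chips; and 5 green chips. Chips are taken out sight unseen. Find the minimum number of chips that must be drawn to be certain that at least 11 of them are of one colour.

An adversary could hand out at most 10 chips per colour (7 colours run out sooner): 10 + 10 + 10 + 6 + 3 + 4 + 10 + 8 + 5 + 9 + 5 = 80 chips and still no colour has 11.
One more chip lands in a colour already at 10, so 81 draws are enough and 80 are not.

81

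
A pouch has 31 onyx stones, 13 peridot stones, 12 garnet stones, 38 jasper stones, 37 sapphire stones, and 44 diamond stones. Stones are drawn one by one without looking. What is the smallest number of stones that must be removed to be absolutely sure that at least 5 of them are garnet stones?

In the worst case for collecting garnet stones, every non-garnet stone comes out first.
There are 31 + 13 + 38 + 37 + 44 = 163 non-garnet stones altogether.
After those, each further stone must be garnet, so 163 + 5 = 168 draws guarantee 5 garnet stones.

168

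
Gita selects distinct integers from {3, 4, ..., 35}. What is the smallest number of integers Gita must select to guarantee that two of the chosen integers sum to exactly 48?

Two chosen integers sum to 48 exactly when both halves of some pair {x, 48−x} with 13 ≤ x ≤ 48−x ≤ 35 are chosen — 11 such pairs.
The remaining 11 elements (those with no distinct partner in range) can never complete a 48-sum, so the worst case takes all of them and one from each pair: 11 + 11 = 22.
The 23rd integer has to be the second member of some pair, so 22 + 1 = 23.

23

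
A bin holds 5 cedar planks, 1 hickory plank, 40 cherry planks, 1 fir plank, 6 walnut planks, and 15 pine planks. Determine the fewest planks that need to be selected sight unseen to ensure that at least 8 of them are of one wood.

28

By pigeonhole, put each drawn plank into a box by wood. The largest draw with every box below 8 takes min(count, 7) from each wood; woods with fewer than 7 contribute all they have.
Σ min(cᵢ, 7) = 5 + 1 + 7 + 1 + 6 + 7 = 27.
Draw number 27 + 1 = 28 must push one box to 8.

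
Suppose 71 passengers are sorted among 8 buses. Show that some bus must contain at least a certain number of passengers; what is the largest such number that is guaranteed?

9

By the pigeonhole principle, the 8 buses are the holes and the 71 passengers are the pigeons.
If every bus held at most 8 passengers, the total would be at most 8 × 8 = 64, which is less than 71.
So some bus holds at least ⌈71/8⌉ = 9 passengers.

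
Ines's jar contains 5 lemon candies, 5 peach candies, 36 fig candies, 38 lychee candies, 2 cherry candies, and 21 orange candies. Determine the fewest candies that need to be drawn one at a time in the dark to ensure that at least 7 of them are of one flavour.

Put each drawn candy into a box by flavour. The largest draw with every box below 7 takes min(count, 6) from each flavour; flavours with fewer than 6 contribute all they have.
Σ min(cᵢ, 6) = 5 + 5 + 6 + 6 + 2 + 6 = 30.
Draw number 30 + 1 = 31 must push one box to 7.

31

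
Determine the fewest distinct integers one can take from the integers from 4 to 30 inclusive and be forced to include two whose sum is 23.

Two chosen integers sum to 23 exactly when both halves of some pair {x, 23−x} with 4 ≤ x ≤ 23−x ≤ 19 are chosen — 8 such pairs.
The remaining 11 elements (those with no distinct partner in range) can never complete a 23-sum, so the worst case takes all of them and one from each pair: 11 + 8 = 19.
By the pigeonhole principle, the 20th integer has to be the second member of some pair, so 19 + 1 = 20.

20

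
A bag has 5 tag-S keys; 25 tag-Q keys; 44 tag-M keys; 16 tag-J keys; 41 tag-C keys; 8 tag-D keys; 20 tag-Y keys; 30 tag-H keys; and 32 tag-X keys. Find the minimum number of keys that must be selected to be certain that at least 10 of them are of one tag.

77

By the pigeonhole principle, the 9 tags are the holes; the keys drawn are the pigeons.
To avoid 10 of any one tag, the worst case takes at most 9 of each tag, or every key of a tag that has fewer than 9.
That gives 5 + 9 + 9 + 9 + 9 + 8 + 9 + 9 + 9 = 76 keys with no tag reaching 10.
The next key forces some tag to 10, so 76 + 1 = 77.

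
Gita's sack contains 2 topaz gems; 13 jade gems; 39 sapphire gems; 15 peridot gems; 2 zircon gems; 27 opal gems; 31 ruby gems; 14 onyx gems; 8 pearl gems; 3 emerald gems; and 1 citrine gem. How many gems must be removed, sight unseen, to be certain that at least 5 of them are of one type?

37

By pigeonhole, put each drawn gem into a box by type. The largest draw with every box below 5 takes min(count, 4) from each type; types with fewer than 4 contribute all they have.
Σ min(cᵢ, 4) = 2 + 4 + 4 + 4 + 2 + 4 + 4 + 4 + 4 + 3 + 1 = 36.
Draw number 36 + 1 = 37 must push one box to 5.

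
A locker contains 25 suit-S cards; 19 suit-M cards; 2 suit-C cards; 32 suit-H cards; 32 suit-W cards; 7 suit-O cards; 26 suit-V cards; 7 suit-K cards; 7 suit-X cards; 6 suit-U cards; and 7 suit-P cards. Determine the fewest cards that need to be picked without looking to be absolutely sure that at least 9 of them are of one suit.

77

An adversary could hand out at most 8 cards per suit (6 suits run out sooner): 8 + 8 + 2 + 8 + 8 + 7 + 8 + 7 + 7 + 6 + 7 = 76 cards and still no suit has 9.
By the pigeonhole principle, one more card lands in a suit already at 8, so 77 draws are enough and 76 are not.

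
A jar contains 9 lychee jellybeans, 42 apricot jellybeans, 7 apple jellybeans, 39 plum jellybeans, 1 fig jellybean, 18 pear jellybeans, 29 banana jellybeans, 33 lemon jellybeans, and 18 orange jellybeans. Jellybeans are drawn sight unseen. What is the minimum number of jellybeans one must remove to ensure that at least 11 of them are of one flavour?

By the pigeonhole principle, put each drawn jellybean into a box by flavour. The largest draw with every box below 11 takes min(count, 10) from each flavour; flavours with fewer than 10 contribute all they have.
Σ min(cᵢ, 10) = 9 + 10 + 7 + 10 + 1 + 10 + 10 + 10 + 10 = 77.
Draw number 77 + 1 = 78 must push one box to 11.

78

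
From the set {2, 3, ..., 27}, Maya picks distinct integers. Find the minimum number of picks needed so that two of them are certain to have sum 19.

A set avoiding the sum 19 can contain at most one of each pair {x, 19−x}, plus the 10 elements whose complement lies outside the range.
The integers 10, …, 27 (18 of them) are such a set: any two sum to at least 10+11 = 21 > 19.
By the pigeonhole principle, any 19th integer completes one of the 8 pairs, so 19 choices force a sum of 19.

19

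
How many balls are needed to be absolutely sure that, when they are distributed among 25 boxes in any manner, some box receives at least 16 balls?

With 375 balls one could put exactly 15 in each of the 25 boxes, and no box would reach 16.
One more ball must land in a box that already has 15, giving it 16.
So 25 × 15 + 1 = 376 balls are required.

376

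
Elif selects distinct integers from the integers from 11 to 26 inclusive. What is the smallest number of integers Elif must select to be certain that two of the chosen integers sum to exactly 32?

12

Group the elements by complementary pair {x, 32−x}: {11,21}, {12,20}, {13,19}, …, giving 5 two-element pairs; the single value 16 (it cannot pair with itself since the integers are distinct); and 5 integers whose partner 32−x falls outside [11,26].
Treating each of those 11 groups as a pigeonhole, one can pick one integer per group — 11 integers — with no two summing to 32.
The 12th integer lands in an occupied pair, forcing a sum of 32.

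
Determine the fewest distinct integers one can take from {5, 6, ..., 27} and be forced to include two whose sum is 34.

14

A set avoiding the sum 34 can contain at most one of each pair {x, 34−x}, plus the 3 elements whose complement lies outside the range or equal to its own complement.
The integers 5, …, 17 (13 of them) are such a set: any two sum to at least 5+6 = 11 and at most 16+17 = 33 < 34.
Pigeonhole: any 14th integer completes one of the 10 pairs, so 14 choices force a sum of 34.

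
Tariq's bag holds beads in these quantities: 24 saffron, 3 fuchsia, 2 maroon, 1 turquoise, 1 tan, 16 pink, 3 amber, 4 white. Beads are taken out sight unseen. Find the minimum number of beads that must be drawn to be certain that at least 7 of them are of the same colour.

27

Put each drawn bead into a box by colour. The largest draw with every box below 7 takes min(count, 6) from each colour; colours with fewer than 6 contribute all they have.
Σ min(cᵢ, 6) = 6 + 3 + 2 + 1 + 1 + 6 + 3 + 4 = 26.
Draw number 26 + 1 = 27 must push one box to 7.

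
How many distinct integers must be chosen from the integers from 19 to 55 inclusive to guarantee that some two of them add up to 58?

Two chosen integers sum to 58 exactly when both halves of some pair {x, 58−x} with 19 ≤ x ≤ 58−x ≤ 39 are chosen — 10 such pairs.
The remaining 17 elements (those with no distinct partner in range) can never complete a 58-sum, so the worst case takes all of them and one from each pair: 17 + 10 = 27.
Pigeonhole: the 28th integer has to be the second member of some pair, so 27 + 1 = 28.

28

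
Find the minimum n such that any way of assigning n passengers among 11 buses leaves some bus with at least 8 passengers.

78

With 77 passengers one could put exactly 7 in each of the 11 buses, and no bus would reach 8.
By pigeonhole, one more passenger must land in a bus that already has 7, giving it 8.
So 11 × 7 + 1 = 78 passengers are required.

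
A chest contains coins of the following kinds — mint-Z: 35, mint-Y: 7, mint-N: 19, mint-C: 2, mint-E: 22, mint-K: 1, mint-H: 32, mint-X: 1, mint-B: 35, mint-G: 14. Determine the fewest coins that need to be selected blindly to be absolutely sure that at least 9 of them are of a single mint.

60

Put each drawn coin into a box by mint. The largest draw with every box below 9 takes min(count, 8) from each mint; mints with fewer than 8 contribute all they have.
Σ min(cᵢ, 8) = 8 + 7 + 8 + 2 + 8 + 1 + 8 + 1 + 8 + 8 = 59.
Draw number 59 + 1 = 60 must push one box to 9.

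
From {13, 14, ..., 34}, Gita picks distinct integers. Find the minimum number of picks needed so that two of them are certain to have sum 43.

Two chosen integers sum to 43 exactly when both halves of some pair {x, 43−x} with 13 ≤ x ≤ 43−x ≤ 30 are chosen — 9 such pairs.
The remaining 4 elements (those with no distinct partner in range) can never complete a 43-sum, so the worst case takes all of them and one from each pair: 4 + 9 = 13.
The 14th integer has to be the second member of some pair, so 13 + 1 = 14.

14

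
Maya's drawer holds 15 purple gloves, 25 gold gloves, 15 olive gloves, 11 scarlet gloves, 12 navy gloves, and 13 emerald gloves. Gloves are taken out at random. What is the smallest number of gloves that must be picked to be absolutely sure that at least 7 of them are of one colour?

37

An adversary could hand out at most 6 gloves per colour: 6 + 6 + 6 + 6 + 6 + 6 = 36 gloves and still no colour has 7.
Pigeonhole: one more glove lands in a colour already at 6, so 37 draws are enough and 36 are not.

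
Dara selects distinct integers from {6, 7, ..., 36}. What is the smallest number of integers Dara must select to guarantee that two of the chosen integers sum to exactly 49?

20

A set avoiding the sum 49 can contain at most one of each pair {x, 49−x}, plus the 7 elements whose complement lies outside the range.
The integers 6, …, 24 (19 of them) are such a set: any two sum to at least 6+7 = 13 and at most 23+24 = 47 < 49.
By the pigeonhole principle, any 20th integer completes one of the 12 pairs, so 20 choices force a sum of 49.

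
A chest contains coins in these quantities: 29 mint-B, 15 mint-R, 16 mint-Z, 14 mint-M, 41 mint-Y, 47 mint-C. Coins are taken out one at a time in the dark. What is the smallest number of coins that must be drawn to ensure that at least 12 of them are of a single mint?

67

Put each drawn coin into a box by mint. The largest draw with every box below 12 takes min(count, 11) from each mint.
Σ min(cᵢ, 11) = 11 + 11 + 11 + 11 + 11 + 11 = 66.
Draw number 66 + 1 = 67 must push one box to 12.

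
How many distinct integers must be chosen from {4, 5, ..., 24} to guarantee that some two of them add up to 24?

14

Two chosen integers sum to 24 exactly when both halves of some pair {x, 24−x} with 4 ≤ x ≤ 24−x ≤ 20 are chosen — 8 such pairs.
The remaining 5 elements (those with no distinct partner in range) can never complete a 24-sum, so the worst case takes all of them and one from each pair: 5 + 8 = 13.
Pigeonhole: the 14th integer has to be the second member of some pair, so 13 + 1 = 14.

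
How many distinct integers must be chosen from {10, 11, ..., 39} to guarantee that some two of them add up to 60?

A set avoiding the sum 60 can contain at most one of each pair {x, 60−x}, plus the 12 elements whose complement lies outside the range or equal to its own complement.
The integers 10, …, 30 (21 of them) are such a set: any two sum to at least 10+11 = 21 and at most 29+30 = 59 < 60.
By pigeonhole, any 22nd integer completes one of the 9 pairs, so 22 choices force a sum of 60.

22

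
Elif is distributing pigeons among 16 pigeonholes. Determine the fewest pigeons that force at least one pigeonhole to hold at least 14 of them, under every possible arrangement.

209

With 208 pigeons one could put exactly 13 in each of the 16 pigeonholes, and no pigeonhole would reach 14.
By the pigeonhole principle, one more pigeon must land in a pigeonhole that already has 13, giving it 14.
So 16 × 13 + 1 = 209 pigeons are required.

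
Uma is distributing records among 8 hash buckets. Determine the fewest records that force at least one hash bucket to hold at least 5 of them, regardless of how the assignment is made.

With 32 records one could put exactly 4 in each of the 8 hash buckets, and no hash bucket would reach 5.
One more record must land in a hash bucket that already has 4, giving it 5.
So 8 × 4 + 1 = 33 records are required.

33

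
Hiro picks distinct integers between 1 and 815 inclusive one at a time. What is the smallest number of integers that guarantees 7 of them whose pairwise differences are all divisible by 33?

Integers whose pairwise differences are multiples of 33 are exactly those sharing a remainder mod 33. By pigeonhole, the 33 residue classes mod 33 are the pigeonholes.
With 198 integers one could put 6 in each residue class and have no class reach 7.
The 199th integer pushes some class to 7, so 33·6 + 1 = 199.

199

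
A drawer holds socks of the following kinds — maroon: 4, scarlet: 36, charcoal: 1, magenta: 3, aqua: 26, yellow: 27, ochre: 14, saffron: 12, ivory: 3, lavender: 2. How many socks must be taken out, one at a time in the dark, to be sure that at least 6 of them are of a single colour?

By the pigeonhole principle, the 10 colours are the holes; the socks drawn are the pigeons.
To avoid 6 of any one colour, the worst case takes at most 5 of each colour, or every sock of a colour that has fewer than 5.
That gives 4 + 5 + 1 + 3 + 5 + 5 + 5 + 5 + 3 + 2 = 38 socks with no colour reaching 6.
The next sock forces some colour to 6, so 38 + 1 = 39.

39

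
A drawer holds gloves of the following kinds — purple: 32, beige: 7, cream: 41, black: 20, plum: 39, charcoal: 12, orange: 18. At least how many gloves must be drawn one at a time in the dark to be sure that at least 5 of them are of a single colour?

The 7 colours are the holes; the gloves drawn are the pigeons.
To avoid 5 of any one colour, the worst case takes at most 4 of each colour.
That gives 4 + 4 + 4 + 4 + 4 + 4 + 4 = 28 gloves with no colour reaching 5.
The next glove forces some colour to 5, so 28 + 1 = 29.

29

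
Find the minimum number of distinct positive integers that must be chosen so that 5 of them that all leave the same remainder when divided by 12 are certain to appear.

49

Pigeonhole: the 12 residue classes mod 12 are the pigeonholes.
With 48 integers one could put 4 in each residue class and have no class reach 5.
The 49th integer pushes some class to 5, so 12·4 + 1 = 49.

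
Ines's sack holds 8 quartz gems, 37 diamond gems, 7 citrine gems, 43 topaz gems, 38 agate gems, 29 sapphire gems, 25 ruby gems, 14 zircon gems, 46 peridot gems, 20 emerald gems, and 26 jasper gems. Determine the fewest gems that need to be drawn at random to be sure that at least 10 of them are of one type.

97

By pigeonhole, put each drawn gem into a box by type. The largest draw with every box below 10 takes min(count, 9) from each type; types with fewer than 9 contribute all they have.
Σ min(cᵢ, 9) = 8 + 9 + 7 + 9 + 9 + 9 + 9 + 9 + 9 + 9 + 9 = 96.
Draw number 96 + 1 = 97 must push one box to 10.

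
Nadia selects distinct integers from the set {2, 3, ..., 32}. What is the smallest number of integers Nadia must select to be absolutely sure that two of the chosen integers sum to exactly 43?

Group the elements by complementary pair {x, 43−x}: {11,32}, {12,31}, {13,30}, …, giving 11 two-element pairs and 9 integers whose partner 43−x falls outside [2,32].
Treating each of those 20 groups as a pigeonhole, one can pick one integer per group — 20 integers — with no two summing to 43.
The 21st integer lands in an occupied pair, forcing a sum of 43.

21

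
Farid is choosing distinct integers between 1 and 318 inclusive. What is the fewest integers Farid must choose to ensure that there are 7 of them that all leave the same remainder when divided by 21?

127

The 21 residue classes mod 21 are the pigeonholes.
With 126 integers one could put 6 in each residue class and have no class reach 7.
The 127th integer pushes some class to 7, so 21·6 + 1 = 127.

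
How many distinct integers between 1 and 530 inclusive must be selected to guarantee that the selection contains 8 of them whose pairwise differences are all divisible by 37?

Integers whose pairwise differences are multiples of 37 are exactly those sharing a remainder mod 37. By the pigeonhole principle, the 37 residue classes mod 37 are the pigeonholes.
With 259 integers one could put 7 in each residue class and have no class reach 8.
The 260th integer pushes some class to 8, so 37·7 + 1 = 260.

260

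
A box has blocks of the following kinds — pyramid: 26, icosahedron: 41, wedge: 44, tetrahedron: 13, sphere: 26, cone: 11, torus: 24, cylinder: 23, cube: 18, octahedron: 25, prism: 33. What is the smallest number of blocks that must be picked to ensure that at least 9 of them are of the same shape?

Put each drawn block into a box by shape. The largest draw with every box below 9 takes min(count, 8) from each shape.
Σ min(cᵢ, 8) = 8 + 8 + 8 + 8 + 8 + 8 + 8 + 8 + 8 + 8 + 8 = 88.
Draw number 88 + 1 = 89 must push one box to 9.

89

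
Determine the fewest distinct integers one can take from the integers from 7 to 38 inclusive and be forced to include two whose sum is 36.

22

Group the elements by complementary pair {x, 36−x}: {7,29}, {8,28}, {9,27}, …, giving 11 two-element pairs, the single value 18 (it cannot pair with itself since the integers are distinct), and 9 integers whose partner 36−x falls outside [7,38].
Treating each of those 21 groups as a pigeonhole, one can pick one integer per group — 21 integers — with no two summing to 36.
The 22nd integer lands in an occupied pair, forcing a sum of 36.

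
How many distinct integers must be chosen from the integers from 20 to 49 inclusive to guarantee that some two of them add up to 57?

Two chosen integers sum to 57 exactly when both halves of some pair {x, 57−x} with 20 ≤ x ≤ 57−x ≤ 37 are chosen — 9 such pairs.
The remaining 12 elements (those with no distinct partner in range) can never complete a 57-sum, so the worst case takes all of them and one from each pair: 12 + 9 = 21.
By the pigeonhole principle, the 22nd integer has to be the second member of some pair, so 21 + 1 = 22.

22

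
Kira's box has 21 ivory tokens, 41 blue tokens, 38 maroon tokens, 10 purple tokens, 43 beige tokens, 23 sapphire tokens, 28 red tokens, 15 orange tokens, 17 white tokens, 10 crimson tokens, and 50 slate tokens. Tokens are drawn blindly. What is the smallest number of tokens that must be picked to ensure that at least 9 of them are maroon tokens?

In the worst case for collecting maroon tokens, every non-maroon token comes out first.
There are 21 + 41 + 10 + 43 + 23 + 28 + 15 + 17 + 10 + 50 = 258 non-maroon tokens altogether.
After those, each further token must be maroon, so 258 + 9 = 267 draws guarantee 9 maroon tokens.

267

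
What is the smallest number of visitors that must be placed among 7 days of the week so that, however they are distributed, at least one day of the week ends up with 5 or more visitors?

29

With 28 visitors one could put exactly 4 in each of the 7 days of the week, and no day of the week would reach 5.
By pigeonhole, one more visitor must land in a day of the week that already has 4, giving it 5.
So 7 × 4 + 1 = 29 visitors are required.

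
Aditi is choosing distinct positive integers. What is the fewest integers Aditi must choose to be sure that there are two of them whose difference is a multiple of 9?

10

Integers whose pairwise differences are multiples of 9 are exactly those sharing a remainder mod 9. Pigeonhole: the 9 residue classes mod 9 are the pigeonholes.
With 9 integers one could put 1 in each residue class and have no class reach 2.
The 10th integer pushes some class to 2, so 9·1 + 1 = 10.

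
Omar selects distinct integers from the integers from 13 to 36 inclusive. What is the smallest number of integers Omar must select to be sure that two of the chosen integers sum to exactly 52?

A set avoiding the sum 52 can contain at most one of each pair {x, 52−x}, plus the 4 elements whose complement lies outside the range or equal to its own complement.
The integers 13, …, 26 (14 of them) are such a set: any two sum to at least 13+14 = 27 and at most 25+26 = 51 < 52.
Pigeonhole: any 15th integer completes one of the 10 pairs, so 15 choices force a sum of 52.

15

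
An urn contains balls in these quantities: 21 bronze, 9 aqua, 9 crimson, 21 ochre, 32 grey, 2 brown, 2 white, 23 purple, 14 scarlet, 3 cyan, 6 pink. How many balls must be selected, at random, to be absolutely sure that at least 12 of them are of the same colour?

By pigeonhole, the 11 colours are the holes; the balls drawn are the pigeons.
To avoid 12 of any one colour, the worst case takes at most 11 of each colour, or every ball of a colour that has fewer than 11.
That gives 11 + 9 + 9 + 11 + 11 + 2 + 2 + 11 + 11 + 3 + 6 = 86 balls with no colour reaching 12.
The next ball forces some colour to 12, so 86 + 1 = 87.

87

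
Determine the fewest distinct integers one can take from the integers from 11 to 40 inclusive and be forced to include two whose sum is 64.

23

Group the elements by complementary pair {x, 64−x}: {24,40}, {25,39}, {26,38}, …, giving 8 two-element pairs, the single value 32 (it cannot pair with itself since the integers are distinct), and 13 integers whose partner 64−x falls outside [11,40].
Treating each of those 22 groups as a pigeonhole, one can pick one integer per group — 22 integers — with no two summing to 64.
The 23rd integer lands in an occupied pair, forcing a sum of 64.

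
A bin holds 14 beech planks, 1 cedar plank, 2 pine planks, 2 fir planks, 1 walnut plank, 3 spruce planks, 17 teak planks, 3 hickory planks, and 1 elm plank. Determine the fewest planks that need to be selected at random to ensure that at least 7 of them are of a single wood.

An adversary could hand out at most 6 planks per wood (7 woods run out sooner): 6 + 1 + 2 + 2 + 1 + 3 + 6 + 3 + 1 = 25 planks and still no wood has 7.
One more plank lands in a wood already at 6, so 26 draws are enough and 25 are not.

26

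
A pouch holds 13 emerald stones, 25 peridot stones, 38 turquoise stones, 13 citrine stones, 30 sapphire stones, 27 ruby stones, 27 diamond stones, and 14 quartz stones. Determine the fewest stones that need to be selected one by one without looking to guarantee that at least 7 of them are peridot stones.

In the worst case for collecting peridot stones, every non-peridot stone comes out first.
There are 13 + 38 + 13 + 30 + 27 + 27 + 14 = 162 non-peridot stones altogether.
After those, each further stone must be peridot, so 162 + 7 = 169 draws guarantee 7 peridot stones.

169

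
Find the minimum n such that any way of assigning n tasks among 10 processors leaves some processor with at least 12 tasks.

With 110 tasks one could put exactly 11 in each of the 10 processors, and no processor would reach 12.
Pigeonhole: one more task must land in a processor that already has 11, giving it 12.
So 10 × 11 + 1 = 111 tasks are required.

111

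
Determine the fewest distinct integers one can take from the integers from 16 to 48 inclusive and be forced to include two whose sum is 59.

A set avoiding the sum 59 can contain at most one of each pair {x, 59−x}, plus the 5 elements whose complement lies outside the range.
The integers 30, …, 48 (19 of them) are such a set: any two sum to at least 30+31 = 61 > 59.
By pigeonhole, any 20th integer completes one of the 14 pairs, so 20 choices force a sum of 59.

20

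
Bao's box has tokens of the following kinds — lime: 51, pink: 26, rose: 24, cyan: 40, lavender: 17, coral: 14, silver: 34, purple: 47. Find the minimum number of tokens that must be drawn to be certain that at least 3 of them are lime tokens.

In the worst case for collecting lime tokens, every non-lime token comes out first.
There are 26 + 24 + 40 + 17 + 14 + 34 + 47 = 202 non-lime tokens altogether.
After those, each further token must be lime, so 202 + 3 = 205 draws guarantee 3 lime tokens.

205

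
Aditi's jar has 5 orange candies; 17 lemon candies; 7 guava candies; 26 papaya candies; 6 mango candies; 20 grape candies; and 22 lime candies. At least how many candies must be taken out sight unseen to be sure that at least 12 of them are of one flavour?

An adversary could hand out at most 11 candies per flavour (orange, guava, mango run out sooner): 5 + 11 + 7 + 11 + 6 + 11 + 11 = 62 candies and still no flavour has 12.
Pigeonhole: one more candy lands in a flavour already at 11, so 63 draws are enough and 62 are not.

63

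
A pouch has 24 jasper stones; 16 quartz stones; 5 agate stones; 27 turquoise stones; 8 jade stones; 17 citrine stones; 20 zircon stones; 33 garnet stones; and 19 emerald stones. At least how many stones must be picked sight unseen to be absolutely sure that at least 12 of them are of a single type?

An adversary could hand out at most 11 stones per type (agate, jade run out sooner): 11 + 11 + 5 + 11 + 8 + 11 + 11 + 11 + 11 = 90 stones and still no type has 12.
By the pigeonhole principle, one more stone lands in a type already at 11, so 91 draws are enough and 90 are not.

91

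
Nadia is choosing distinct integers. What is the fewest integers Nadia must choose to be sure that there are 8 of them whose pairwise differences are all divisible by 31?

218

Integers whose pairwise differences are multiples of 31 are exactly those sharing a remainder mod 31. The 31 residue classes mod 31 are the pigeonholes.
With 217 integers one could put 7 in each residue class and have no class reach 8.
The 218th integer pushes some class to 8, so 31·7 + 1 = 218.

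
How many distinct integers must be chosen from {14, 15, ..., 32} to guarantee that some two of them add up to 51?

A set avoiding the sum 51 can contain at most one of each pair {x, 51−x}, plus the 5 elements whose complement lies outside the range.
The integers 14, …, 25 (12 of them) are such a set: any two sum to at least 14+15 = 29 and at most 24+25 = 49 < 51.
Pigeonhole: any 13th integer completes one of the 7 pairs, so 13 choices force a sum of 51.

13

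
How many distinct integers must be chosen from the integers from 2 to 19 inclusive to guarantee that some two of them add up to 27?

Group the elements by complementary pair {x, 27−x}: {8,19}, {9,18}, {10,17}, …, giving 6 two-element pairs and 6 integers whose partner 27−x falls outside [2,19].
Treating each of those 12 groups as a pigeonhole, one can pick one integer per group — 12 integers — with no two summing to 27.
The 13th integer lands in an occupied pair, forcing a sum of 27.

13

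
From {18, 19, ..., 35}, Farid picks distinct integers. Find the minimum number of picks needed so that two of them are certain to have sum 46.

Group the elements by complementary pair {x, 46−x}: {18,28}, {19,27}, {20,26}, …, giving 5 two-element pairs, the single value 23 (it cannot pair with itself since the integers are distinct), and 7 integers whose partner 46−x falls outside [18,35].
Pigeonhole: treating each of those 13 groups as a pigeonhole, one can pick one integer per group — 13 integers — with no two summing to 46.
The 14th integer lands in an occupied pair, forcing a sum of 46.

14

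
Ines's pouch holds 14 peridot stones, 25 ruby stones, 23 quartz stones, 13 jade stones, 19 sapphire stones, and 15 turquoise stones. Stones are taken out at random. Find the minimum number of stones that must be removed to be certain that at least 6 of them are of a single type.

An adversary could hand out at most 5 stones per type: 5 + 5 + 5 + 5 + 5 + 5 = 30 stones and still no type has 6.
One more stone lands in a type already at 5, so 31 draws are enough and 30 are not.

31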